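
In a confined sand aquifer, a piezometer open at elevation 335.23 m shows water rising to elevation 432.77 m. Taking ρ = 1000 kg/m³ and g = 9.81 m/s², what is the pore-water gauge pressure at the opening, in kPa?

P ≈ 957 kPa

Pressure head ψ = h − z = 432.77 − 335.23 = 97.54 m.
P = ρgψ = 1000 × 9.81 × 97.54 = 956867 Pa ≈ 957 kPa.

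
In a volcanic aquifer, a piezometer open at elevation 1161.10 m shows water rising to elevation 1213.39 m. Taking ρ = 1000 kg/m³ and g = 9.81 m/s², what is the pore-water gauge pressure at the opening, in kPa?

P ≈ 513 kPa

Pressure head ψ = h − z = 1213.39 − 1161.10 = 52.29 m.
P = ρgψ = 1000 × 9.81 × 52.29 = 512965 Pa ≈ 513 kPa.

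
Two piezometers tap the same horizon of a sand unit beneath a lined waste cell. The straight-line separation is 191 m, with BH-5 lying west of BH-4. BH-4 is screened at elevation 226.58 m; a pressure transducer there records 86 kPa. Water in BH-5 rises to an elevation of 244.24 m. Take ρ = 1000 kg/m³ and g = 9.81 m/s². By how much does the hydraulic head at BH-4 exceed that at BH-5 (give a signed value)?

Pressure head at BH-4: ψ = P/(ρg) = 86×1000 / (1000 × 9.81) = 8.77 m.
Total head at BH-4: h = z + ψ = 226.58 + 8.77 = 235.35 m.
Total head at BH-5: h = 244.24 m (water level in the piezometer is the total head).
Head difference: h(BH-4) − h(BH-5) = 235.35 − 244.24 = -8.89 m.

Δh ≈ -8.89 m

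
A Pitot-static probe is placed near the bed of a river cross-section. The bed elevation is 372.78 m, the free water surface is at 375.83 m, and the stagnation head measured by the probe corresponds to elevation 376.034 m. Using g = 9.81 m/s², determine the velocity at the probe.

Near the bed, under hydrostatic conditions, the piezometric head (z + ψ) equals the free-surface elevation, 375.83 m.
Velocity head = total − piezometric = 376.034 − 375.83 = 0.204 m.
v = √(2g·h_v) = √(2 × 9.81 × 0.204) = 2.00 m/s.

v ≈ 2.00 m/s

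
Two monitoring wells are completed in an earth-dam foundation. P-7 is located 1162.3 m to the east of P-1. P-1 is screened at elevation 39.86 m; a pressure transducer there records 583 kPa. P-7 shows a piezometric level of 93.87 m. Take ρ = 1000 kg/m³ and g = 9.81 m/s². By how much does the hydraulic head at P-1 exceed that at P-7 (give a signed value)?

Δh ≈ 5.42 m

Pressure head at P-1: ψ = P/(ρg) = 583×1000 / (1000 × 9.81) = 59.43 m.
Total head at P-1: h = z + ψ = 39.86 + 59.43 = 99.29 m.
Total head at P-7: h = 93.87 m (water level in the piezometer is the total head).
Head difference: h(P-1) − h(P-7) = 99.29 − 93.87 = 5.42 m.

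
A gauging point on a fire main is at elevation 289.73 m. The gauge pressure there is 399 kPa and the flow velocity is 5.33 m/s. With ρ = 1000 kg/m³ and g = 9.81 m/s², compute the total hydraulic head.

h ≈ 331.85 m

Pressure head ψ = P/(ρg) = 399×1000 / (1000 × 9.81) = 40.67 m.
Velocity head = v²/(2g) = 5.33² / (2 × 9.81) = 1.448 m.
h = z + ψ + v²/(2g) = 289.73 + 40.67 + 1.448 = 331.85 m.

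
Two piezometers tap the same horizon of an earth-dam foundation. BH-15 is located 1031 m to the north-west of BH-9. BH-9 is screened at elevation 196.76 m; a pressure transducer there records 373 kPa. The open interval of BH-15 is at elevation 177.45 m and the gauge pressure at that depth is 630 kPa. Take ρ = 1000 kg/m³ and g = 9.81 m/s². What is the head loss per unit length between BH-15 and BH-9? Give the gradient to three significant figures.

i ≈ 0.00668 m/m

Pressure head at BH-9: ψ = P/(ρg) = 373×1000 / (1000 × 9.81) = 38.02 m.
Total head at BH-9: h = z + ψ = 196.76 + 38.02 = 234.78 m.
Pressure head at BH-15: ψ = P/(ρg) = 630×1000 / (1000 × 9.81) = 64.22 m.
Total head at BH-15: h = z + ψ = 177.45 + 64.22 = 241.67 m.
Head difference: h(BH-9) − h(BH-15) = 234.78 − 241.67 = -6.89 m.
Hydraulic gradient: i = |Δh| / L = 6.89 / 1031 = 0.00668.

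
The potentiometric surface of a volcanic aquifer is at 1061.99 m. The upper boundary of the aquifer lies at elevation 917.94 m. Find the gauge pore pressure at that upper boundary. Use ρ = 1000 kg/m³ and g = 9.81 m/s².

Pressure head at the aquifer top: ψ = h − z = 1061.99 − 917.94 = 144.05 m.
P = ρgψ = 1000 × 9.81 × 144.05 = 1413130 Pa ≈ 1410 kPa.

P ≈ 1410 kPa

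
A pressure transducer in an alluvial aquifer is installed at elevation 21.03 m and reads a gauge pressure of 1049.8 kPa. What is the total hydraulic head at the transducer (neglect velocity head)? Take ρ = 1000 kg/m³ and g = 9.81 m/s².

h ≈ 128.04 m

ψ = P/(ρg) = 1049.8×1000 / (1000 × 9.81) = 107.01 m.
h = z + ψ = 21.03 + 107.01 = 128.04 m.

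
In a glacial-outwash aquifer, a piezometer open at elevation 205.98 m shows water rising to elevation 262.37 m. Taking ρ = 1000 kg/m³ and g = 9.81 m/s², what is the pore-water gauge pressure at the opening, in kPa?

P ≈ 553 kPa

Pressure head ψ = h − z = 262.37 − 205.98 = 56.39 m.
P = ρgψ = 1000 × 9.81 × 56.39 = 553186 Pa ≈ 553 kPa.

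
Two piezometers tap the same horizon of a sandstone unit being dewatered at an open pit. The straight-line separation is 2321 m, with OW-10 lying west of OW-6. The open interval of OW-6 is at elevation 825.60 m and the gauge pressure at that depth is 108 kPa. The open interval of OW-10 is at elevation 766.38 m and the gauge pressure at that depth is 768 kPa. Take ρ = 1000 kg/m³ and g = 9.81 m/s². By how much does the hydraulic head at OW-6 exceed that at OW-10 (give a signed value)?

Pressure head at OW-6: ψ = P/(ρg) = 108×1000 / (1000 × 9.81) = 11.01 m.
Total head at OW-6: h = z + ψ = 825.60 + 11.01 = 836.61 m.
Pressure head at OW-10: ψ = P/(ρg) = 768×1000 / (1000 × 9.81) = 78.29 m.
Total head at OW-10: h = z + ψ = 766.38 + 78.29 = 844.67 m.
Head difference: h(OW-6) − h(OW-10) = 836.61 − 844.67 = -8.06 m.

Δh ≈ -8.06 m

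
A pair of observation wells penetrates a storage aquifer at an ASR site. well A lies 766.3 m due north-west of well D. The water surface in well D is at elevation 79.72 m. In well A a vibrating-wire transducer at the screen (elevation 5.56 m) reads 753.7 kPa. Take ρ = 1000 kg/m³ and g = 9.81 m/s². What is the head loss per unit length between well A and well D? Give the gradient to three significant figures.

Total head at well D: h = 79.72 m (water level in the piezometer is the total head).
Pressure head at well A: ψ = P/(ρg) = 753.7×1000 / (1000 × 9.81) = 76.83 m.
Total head at well A: h = z + ψ = 5.56 + 76.83 = 82.39 m.
Head difference: h(well D) − h(well A) = 79.72 − 82.39 = -2.67 m.
Hydraulic gradient: i = |Δh| / L = 2.67 / 766.3 = 0.00348.

i ≈ 0.00348 m/m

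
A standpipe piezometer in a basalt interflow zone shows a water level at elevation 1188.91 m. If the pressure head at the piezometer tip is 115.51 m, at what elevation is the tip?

z = h − ψ = 1188.91 − 115.51 = 1073.40 m.

z ≈ 1073.40 m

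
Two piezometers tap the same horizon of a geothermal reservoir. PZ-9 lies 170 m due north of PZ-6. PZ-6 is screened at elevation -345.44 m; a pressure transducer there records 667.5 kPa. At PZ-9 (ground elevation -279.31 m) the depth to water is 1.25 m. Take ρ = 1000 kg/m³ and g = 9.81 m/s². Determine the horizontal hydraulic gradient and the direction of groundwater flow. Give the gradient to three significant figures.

i ≈ 0.0186; groundwater flows toward the north

Pressure head at PZ-6: ψ = P/(ρg) = 667.5×1000 / (1000 × 9.81) = 68.04 m.
Total head at PZ-6: h = z + ψ = -345.44 + 68.04 = -277.40 m.
Total head at PZ-9: h = -279.31 − 1.25 = -280.56 m.
Head difference: h(PZ-6) − h(PZ-9) = -277.40 − (-280.56) = 3.16 m.
Hydraulic gradient: i = |Δh| / L = 3.16 / 170 = 0.0186.
Flow is from higher to lower head: from PZ-6 toward PZ-9, i.e. toward the north.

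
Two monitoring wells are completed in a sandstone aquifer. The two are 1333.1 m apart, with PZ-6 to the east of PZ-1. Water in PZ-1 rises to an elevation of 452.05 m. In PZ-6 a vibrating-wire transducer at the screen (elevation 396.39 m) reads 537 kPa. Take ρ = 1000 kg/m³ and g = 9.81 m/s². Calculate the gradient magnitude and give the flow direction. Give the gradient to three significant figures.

Total head at PZ-1: h = 452.05 m (water level in the piezometer is the total head).
Pressure head at PZ-6: ψ = P/(ρg) = 537×1000 / (1000 × 9.81) = 54.74 m.
Total head at PZ-6: h = z + ψ = 396.39 + 54.74 = 451.13 m.
Head difference: h(PZ-1) − h(PZ-6) = 452.05 − 451.13 = 0.92 m.
Hydraulic gradient: i = |Δh| / L = 0.92 / 1333.1 = 0.000690.
Flow is from higher to lower head: from PZ-1 toward PZ-6, i.e. toward the east.

i ≈ 0.000690; groundwater flows toward the east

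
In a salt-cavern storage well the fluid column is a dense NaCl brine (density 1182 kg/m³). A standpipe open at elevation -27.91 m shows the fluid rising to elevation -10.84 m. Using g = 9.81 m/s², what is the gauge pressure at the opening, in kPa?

Pressure head ψ = h − z = -10.84 − (-27.91) = 17.07 m.
P = ρgψ = 1182 × 9.81 × 17.07 = 197934 Pa ≈ 198 kPa.

P ≈ 198 kPa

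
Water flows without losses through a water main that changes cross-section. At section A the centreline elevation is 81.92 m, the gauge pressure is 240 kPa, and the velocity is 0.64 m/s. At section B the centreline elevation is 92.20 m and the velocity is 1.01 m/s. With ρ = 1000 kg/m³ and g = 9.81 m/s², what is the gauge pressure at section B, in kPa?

P₂ ≈ 139 kPa

Pressure head at A: ψ₁ = P₁/(ρg) = 240×1000 / (1000 × 9.81) = 24.46 m.
Velocity heads: v₁²/2g = 0.64²/19.62 = 0.021 m; v₂²/2g = 1.01²/19.62 = 0.052 m.
Total head H = z₁ + ψ₁ + v₁²/2g = 81.92 + 24.46 + 0.021 = 106.40 m.
ψ₂ = H − z₂ − v₂²/2g = 106.40 − 92.20 − 0.052 = 14.15 m.
P₂ = ρgψ₂ = 1000 × 9.81 × 14.15 ≈ 139 kPa.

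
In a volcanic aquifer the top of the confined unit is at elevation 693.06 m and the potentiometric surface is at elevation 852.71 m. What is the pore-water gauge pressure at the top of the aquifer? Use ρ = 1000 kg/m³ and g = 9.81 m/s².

Pressure head at the aquifer top: ψ = h − z = 852.71 − 693.06 = 159.65 m.
P = ρgψ = 1000 × 9.81 × 159.65 = 1566167 Pa ≈ 1570 kPa.

P ≈ 1570 kPa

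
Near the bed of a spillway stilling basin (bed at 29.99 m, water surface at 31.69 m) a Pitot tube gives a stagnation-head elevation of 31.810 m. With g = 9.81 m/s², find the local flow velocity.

v ≈ 1.53 m/s

Near the bed, under hydrostatic conditions, the piezometric head (z + ψ) equals the free-surface elevation, 31.69 m.
Velocity head = total − piezometric = 31.810 − 31.69 = 0.120 m.
v = √(2g·h_v) = √(2 × 9.81 × 0.120) = 1.53 m/s.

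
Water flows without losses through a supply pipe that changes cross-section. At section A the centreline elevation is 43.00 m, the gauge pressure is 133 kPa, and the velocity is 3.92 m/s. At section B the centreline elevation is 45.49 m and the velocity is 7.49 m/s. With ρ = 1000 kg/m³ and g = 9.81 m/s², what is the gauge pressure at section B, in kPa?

Pressure head at A: ψ₁ = P₁/(ρg) = 133×1000 / (1000 × 9.81) = 13.56 m.
Velocity heads: v₁²/2g = 3.92²/19.62 = 0.783 m; v₂²/2g = 7.49²/19.62 = 2.859 m.
Total head H = z₁ + ψ₁ + v₁²/2g = 43.00 + 13.56 + 0.783 = 57.34 m.
ψ₂ = H − z₂ − v₂²/2g = 57.34 − 45.49 − 2.859 = 8.99 m.
P₂ = ρgψ₂ = 1000 × 9.81 × 8.99 ≈ 88.2 kPa.

P₂ ≈ 88.2 kPa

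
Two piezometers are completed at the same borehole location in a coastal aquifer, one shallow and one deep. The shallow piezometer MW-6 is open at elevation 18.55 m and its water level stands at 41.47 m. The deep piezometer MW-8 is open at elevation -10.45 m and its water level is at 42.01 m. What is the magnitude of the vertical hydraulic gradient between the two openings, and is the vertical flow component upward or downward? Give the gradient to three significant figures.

Total head at MW-6: h = 41.47 m (water level in the standpipe).
Total head at MW-8: h = 42.01 m.
Δh = h(MW-6) − h(MW-8) = 41.47 − 42.01 = -0.54 m.
Vertical separation Δz = 18.55 − (-10.45) = 29.00 m.
|i_v| = |Δh| / Δz = 0.54 / 29.00 = 0.0186.
Head is higher in the deep piezometer, so vertical flow is upward (discharge condition).

|i_v| ≈ 0.0186; vertical flow is upward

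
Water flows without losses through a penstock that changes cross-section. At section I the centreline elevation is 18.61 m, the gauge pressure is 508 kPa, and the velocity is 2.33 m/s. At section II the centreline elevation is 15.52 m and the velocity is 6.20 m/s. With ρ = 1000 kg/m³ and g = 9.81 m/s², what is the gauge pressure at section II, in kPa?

P₂ ≈ 522 kPa

Pressure head at I: ψ₁ = P₁/(ρg) = 508×1000 / (1000 × 9.81) = 51.78 m.
Velocity heads: v₁²/2g = 2.33²/19.62 = 0.277 m; v₂²/2g = 6.20²/19.62 = 1.959 m.
Total head H = z₁ + ψ₁ + v₁²/2g = 18.61 + 51.78 + 0.277 = 70.67 m.
ψ₂ = H − z₂ − v₂²/2g = 70.67 − 15.52 − 1.959 = 53.19 m.
P₂ = ρgψ₂ = 1000 × 9.81 × 53.19 ≈ 522 kPa.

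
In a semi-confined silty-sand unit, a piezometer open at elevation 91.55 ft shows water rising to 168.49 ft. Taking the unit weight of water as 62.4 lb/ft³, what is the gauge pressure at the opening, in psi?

P ≈ 33.3 psi

Pressure head ψ = h − z = 168.49 − 91.55 = 76.94 ft.
P = γ·ψ / 144 = 62.4 × 76.94 / 144 = 33.3 psi.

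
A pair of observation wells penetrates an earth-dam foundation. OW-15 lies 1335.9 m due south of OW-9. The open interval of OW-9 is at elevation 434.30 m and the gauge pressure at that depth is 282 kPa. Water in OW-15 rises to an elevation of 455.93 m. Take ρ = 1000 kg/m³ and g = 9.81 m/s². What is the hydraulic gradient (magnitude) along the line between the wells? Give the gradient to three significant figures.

Pressure head at OW-9: ψ = P/(ρg) = 282×1000 / (1000 × 9.81) = 28.75 m.
Total head at OW-9: h = z + ψ = 434.30 + 28.75 = 463.05 m.
Total head at OW-15: h = 455.93 m (water level in the piezometer is the total head).
Head difference: h(OW-9) − h(OW-15) = 463.05 − 455.93 = 7.12 m.
Hydraulic gradient: i = |Δh| / L = 7.12 / 1335.9 = 0.00533.

i ≈ 0.00533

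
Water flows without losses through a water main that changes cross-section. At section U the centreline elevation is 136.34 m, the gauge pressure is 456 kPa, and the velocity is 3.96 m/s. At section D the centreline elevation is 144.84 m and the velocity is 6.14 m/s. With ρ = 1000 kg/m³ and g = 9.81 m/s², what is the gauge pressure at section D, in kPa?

P₂ ≈ 362 kPa

Pressure head at U: ψ₁ = P₁/(ρg) = 456×1000 / (1000 × 9.81) = 46.48 m.
Velocity heads: v₁²/2g = 3.96²/19.62 = 0.799 m; v₂²/2g = 6.14²/19.62 = 1.921 m.
Total head H = z₁ + ψ₁ + v₁²/2g = 136.34 + 46.48 + 0.799 = 183.62 m.
ψ₂ = H − z₂ − v₂²/2g = 183.62 − 144.84 − 1.921 = 36.86 m.
P₂ = ρgψ₂ = 1000 × 9.81 × 36.86 ≈ 362 kPa.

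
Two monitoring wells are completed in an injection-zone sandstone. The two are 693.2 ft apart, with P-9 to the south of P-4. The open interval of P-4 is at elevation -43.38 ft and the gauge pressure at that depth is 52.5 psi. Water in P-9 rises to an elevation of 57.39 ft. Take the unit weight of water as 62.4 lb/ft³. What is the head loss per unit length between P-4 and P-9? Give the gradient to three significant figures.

Pressure head at P-4: ψ = 144·P/γ = 144 × 52.5 / 62.4 = 121.15 ft.
Total head at P-4: h = z + ψ = -43.38 + 121.15 = 77.77 ft.
Total head at P-9: h = 57.39 ft (water level in the piezometer is the total head).
Head difference: h(P-4) − h(P-9) = 77.77 − 57.39 = 20.38 ft.
Hydraulic gradient: i = |Δh| / L = 20.38 / 693.2 = 0.0294.

i ≈ 0.0294 ft/ft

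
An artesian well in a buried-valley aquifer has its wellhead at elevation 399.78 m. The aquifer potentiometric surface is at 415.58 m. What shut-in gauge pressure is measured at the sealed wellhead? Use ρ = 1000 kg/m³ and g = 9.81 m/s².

Head above the cap: Δh = 415.58 − 399.78 = 15.80 m.
P = ρgΔh = 1000 × 9.81 × 15.80 = 154998 Pa ≈ 155 kPa.

P ≈ 155 kPa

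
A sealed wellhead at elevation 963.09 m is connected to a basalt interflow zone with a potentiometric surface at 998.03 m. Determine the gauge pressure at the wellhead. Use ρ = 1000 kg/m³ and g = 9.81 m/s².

Head above the cap: Δh = 998.03 − 963.09 = 34.94 m.
P = ρgΔh = 1000 × 9.81 × 34.94 = 342761 Pa ≈ 343 kPa.

P ≈ 343 kPa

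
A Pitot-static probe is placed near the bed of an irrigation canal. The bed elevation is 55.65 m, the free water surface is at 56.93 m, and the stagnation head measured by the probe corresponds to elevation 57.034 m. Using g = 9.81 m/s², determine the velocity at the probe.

Near the bed, under hydrostatic conditions, the piezometric head (z + ψ) equals the free-surface elevation, 56.93 m.
Velocity head = total − piezometric = 57.034 − 56.93 = 0.104 m.
v = √(2g·h_v) = √(2 × 9.81 × 0.104) = 1.43 m/s.

v ≈ 1.43 m/s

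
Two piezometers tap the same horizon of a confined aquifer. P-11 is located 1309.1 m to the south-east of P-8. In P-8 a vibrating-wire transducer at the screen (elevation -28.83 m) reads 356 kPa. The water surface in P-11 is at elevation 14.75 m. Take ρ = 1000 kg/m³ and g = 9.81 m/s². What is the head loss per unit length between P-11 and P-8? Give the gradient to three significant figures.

Pressure head at P-8: ψ = P/(ρg) = 356×1000 / (1000 × 9.81) = 36.29 m.
Total head at P-8: h = z + ψ = -28.83 + 36.29 = 7.46 m.
Total head at P-11: h = 14.75 m (water level in the piezometer is the total head).
Head difference: h(P-8) − h(P-11) = 7.46 − 14.75 = -7.29 m.
Hydraulic gradient: i = |Δh| / L = 7.29 / 1309.1 = 0.00557.

i ≈ 0.00557 m/m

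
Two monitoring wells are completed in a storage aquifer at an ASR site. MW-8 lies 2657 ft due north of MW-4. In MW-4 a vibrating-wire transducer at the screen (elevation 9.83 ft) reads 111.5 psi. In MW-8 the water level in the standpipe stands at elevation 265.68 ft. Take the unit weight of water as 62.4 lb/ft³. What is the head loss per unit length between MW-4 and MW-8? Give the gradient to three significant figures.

Pressure head at MW-4: ψ = 144·P/γ = 144 × 111.5 / 62.4 = 257.31 ft.
Total head at MW-4: h = z + ψ = 9.83 + 257.31 = 267.14 ft.
Total head at MW-8: h = 265.68 ft (water level in the piezometer is the total head).
Head difference: h(MW-4) − h(MW-8) = 267.14 − 265.68 = 1.46 ft.
Hydraulic gradient: i = |Δh| / L = 1.46 / 2657 = 0.000549.

i ≈ 0.000549 ft/ft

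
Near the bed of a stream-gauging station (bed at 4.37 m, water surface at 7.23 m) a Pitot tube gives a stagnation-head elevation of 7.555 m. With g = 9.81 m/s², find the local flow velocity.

Near the bed, under hydrostatic conditions, the piezometric head (z + ψ) equals the free-surface elevation, 7.23 m.
Velocity head = total − piezometric = 7.555 − 7.23 = 0.325 m.
v = √(2g·h_v) = √(2 × 9.81 × 0.325) = 2.53 m/s.

v ≈ 2.53 m/s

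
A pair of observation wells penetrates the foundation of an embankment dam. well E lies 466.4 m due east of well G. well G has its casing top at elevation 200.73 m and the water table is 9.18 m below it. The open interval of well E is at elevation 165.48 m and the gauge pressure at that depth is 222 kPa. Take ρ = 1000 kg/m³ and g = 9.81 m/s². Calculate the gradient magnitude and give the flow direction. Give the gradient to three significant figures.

Total head at well G: h = 200.73 − 9.18 = 191.55 m.
Pressure head at well E: ψ = P/(ρg) = 222×1000 / (1000 × 9.81) = 22.63 m.
Total head at well E: h = z + ψ = 165.48 + 22.63 = 188.11 m.
Head difference: h(well G) − h(well E) = 191.55 − 188.11 = 3.44 m.
Hydraulic gradient: i = |Δh| / L = 3.44 / 466.4 = 0.00738.
Flow is from higher to lower head: from well G toward well E, i.e. toward the east.

i ≈ 0.00738; groundwater flows toward the east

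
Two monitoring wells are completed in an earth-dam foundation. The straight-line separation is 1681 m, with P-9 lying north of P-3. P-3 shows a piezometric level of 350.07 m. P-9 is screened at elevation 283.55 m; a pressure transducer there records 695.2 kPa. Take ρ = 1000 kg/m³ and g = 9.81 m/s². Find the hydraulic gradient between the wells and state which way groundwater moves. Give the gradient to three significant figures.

Total head at P-3: h = 350.07 m (water level in the piezometer is the total head).
Pressure head at P-9: ψ = P/(ρg) = 695.2×1000 / (1000 × 9.81) = 70.87 m.
Total head at P-9: h = z + ψ = 283.55 + 70.87 = 354.42 m.
Head difference: h(P-3) − h(P-9) = 350.07 − 354.42 = -4.35 m.
Hydraulic gradient: i = |Δh| / L = 4.35 / 1681 = 0.00259.
Flow is from higher to lower head: from P-9 toward P-3, i.e. toward the south.

i ≈ 0.00259; groundwater flows toward the south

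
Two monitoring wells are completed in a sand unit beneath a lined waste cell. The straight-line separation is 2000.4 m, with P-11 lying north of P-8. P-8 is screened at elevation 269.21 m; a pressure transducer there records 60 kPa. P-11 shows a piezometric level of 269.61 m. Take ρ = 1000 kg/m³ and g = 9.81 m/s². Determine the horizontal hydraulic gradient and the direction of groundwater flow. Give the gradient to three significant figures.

i ≈ 0.00286; groundwater flows toward the north

Pressure head at P-8: ψ = P/(ρg) = 60×1000 / (1000 × 9.81) = 6.12 m.
Total head at P-8: h = z + ψ = 269.21 + 6.12 = 275.33 m.
Total head at P-11: h = 269.61 m (water level in the piezometer is the total head).
Head difference: h(P-8) − h(P-11) = 275.33 − 269.61 = 5.72 m.
Hydraulic gradient: i = |Δh| / L = 5.72 / 2000.4 = 0.00286.
Flow is from higher to lower head: from P-8 toward P-11, i.e. toward the north.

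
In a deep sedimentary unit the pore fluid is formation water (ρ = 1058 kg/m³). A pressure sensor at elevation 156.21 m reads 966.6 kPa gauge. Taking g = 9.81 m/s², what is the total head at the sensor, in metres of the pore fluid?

ψ = P/(ρg) = 966.6×1000 / (1058 × 9.81) = 93.13 m.
h = z + ψ = 156.21 + 93.13 = 249.34 m.

h ≈ 249.34 m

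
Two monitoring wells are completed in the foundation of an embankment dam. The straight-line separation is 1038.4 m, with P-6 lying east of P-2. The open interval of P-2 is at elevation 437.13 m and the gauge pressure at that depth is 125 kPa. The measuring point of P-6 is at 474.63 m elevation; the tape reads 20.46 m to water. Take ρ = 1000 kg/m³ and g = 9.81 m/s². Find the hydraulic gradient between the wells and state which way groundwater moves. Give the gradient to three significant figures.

i ≈ 0.00414; groundwater flows toward the west

Pressure head at P-2: ψ = P/(ρg) = 125×1000 / (1000 × 9.81) = 12.74 m.
Total head at P-2: h = z + ψ = 437.13 + 12.74 = 449.87 m.
Total head at P-6: h = 474.63 − 20.46 = 454.17 m.
Head difference: h(P-2) − h(P-6) = 449.87 − 454.17 = -4.30 m.
Hydraulic gradient: i = |Δh| / L = 4.30 / 1038.4 = 0.00414.
Flow is from higher to lower head: from P-6 toward P-2, i.e. toward the west.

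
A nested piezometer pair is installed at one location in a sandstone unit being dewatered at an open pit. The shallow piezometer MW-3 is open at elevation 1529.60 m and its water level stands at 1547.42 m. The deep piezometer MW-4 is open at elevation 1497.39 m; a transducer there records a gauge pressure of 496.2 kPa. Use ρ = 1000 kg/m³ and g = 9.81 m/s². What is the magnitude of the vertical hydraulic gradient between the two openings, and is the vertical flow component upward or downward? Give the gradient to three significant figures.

|i_v| ≈ 0.0171; vertical flow is upward

Total head at MW-3: h = 1547.42 m (water level in the standpipe).
Pressure head at MW-4: ψ = P/(ρg) = 496.2×1000 / (1000 × 9.81) = 50.58 m.
Total head at MW-4: h = z + ψ = 1497.39 + 50.58 = 1547.97 m.
Δh = h(MW-3) − h(MW-4) = 1547.42 − 1547.97 = -0.55 m.
Vertical separation Δz = 1529.60 − 1497.39 = 32.21 m.
|i_v| = |Δh| / Δz = 0.55 / 32.21 = 0.0171.
Head is higher in the deep piezometer, so vertical flow is upward (discharge condition).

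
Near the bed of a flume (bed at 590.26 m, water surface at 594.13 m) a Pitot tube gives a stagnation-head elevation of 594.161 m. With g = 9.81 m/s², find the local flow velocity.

Near the bed, under hydrostatic conditions, the piezometric head (z + ψ) equals the free-surface elevation, 594.13 m.
Velocity head = total − piezometric = 594.161 − 594.13 = 0.031 m.
v = √(2g·h_v) = √(2 × 9.81 × 0.031) = 0.780 m/s.

v ≈ 0.780 m/s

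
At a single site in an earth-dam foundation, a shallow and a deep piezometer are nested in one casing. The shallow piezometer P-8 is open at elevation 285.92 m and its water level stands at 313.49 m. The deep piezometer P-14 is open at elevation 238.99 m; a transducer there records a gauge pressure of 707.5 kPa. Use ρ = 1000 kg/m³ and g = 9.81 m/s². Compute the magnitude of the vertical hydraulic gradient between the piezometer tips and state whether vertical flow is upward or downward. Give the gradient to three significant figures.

Total head at P-8: h = 313.49 m (water level in the standpipe).
Pressure head at P-14: ψ = P/(ρg) = 707.5×1000 / (1000 × 9.81) = 72.12 m.
Total head at P-14: h = z + ψ = 238.99 + 72.12 = 311.11 m.
Δh = h(P-8) − h(P-14) = 313.49 − 311.11 = 2.38 m.
Vertical separation Δz = 285.92 − 238.99 = 46.93 m.
|i_v| = |Δh| / Δz = 2.38 / 46.93 = 0.0507.
Head is higher in the shallow piezometer, so vertical flow is downward (recharge condition).

|i_v| ≈ 0.0507; vertical flow is downward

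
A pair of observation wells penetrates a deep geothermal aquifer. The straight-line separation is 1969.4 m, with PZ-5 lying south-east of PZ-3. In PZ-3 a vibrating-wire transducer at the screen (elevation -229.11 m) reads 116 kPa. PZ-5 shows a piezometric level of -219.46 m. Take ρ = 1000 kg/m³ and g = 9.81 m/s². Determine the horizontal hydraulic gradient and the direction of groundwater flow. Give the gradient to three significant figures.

Pressure head at PZ-3: ψ = P/(ρg) = 116×1000 / (1000 × 9.81) = 11.82 m.
Total head at PZ-3: h = z + ψ = -229.11 + 11.82 = -217.29 m.
Total head at PZ-5: h = -219.46 m (water level in the piezometer is the total head).
Head difference: h(PZ-3) − h(PZ-5) = -217.29 − (-219.46) = 2.17 m.
Hydraulic gradient: i = |Δh| / L = 2.17 / 1969.4 = 0.00110.
Flow is from higher to lower head: from PZ-3 toward PZ-5, i.e. toward the south-east.

i ≈ 0.00110; groundwater flows toward the south-east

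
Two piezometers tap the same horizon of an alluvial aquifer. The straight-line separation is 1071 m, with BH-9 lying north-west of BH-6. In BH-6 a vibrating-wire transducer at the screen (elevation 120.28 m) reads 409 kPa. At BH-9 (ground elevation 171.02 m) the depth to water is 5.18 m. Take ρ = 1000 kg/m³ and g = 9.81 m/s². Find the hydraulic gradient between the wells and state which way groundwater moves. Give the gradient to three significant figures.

i ≈ 0.00361; groundwater flows toward the south-east

Pressure head at BH-6: ψ = P/(ρg) = 409×1000 / (1000 × 9.81) = 41.69 m.
Total head at BH-6: h = z + ψ = 120.28 + 41.69 = 161.97 m.
Total head at BH-9: h = 171.02 − 5.18 = 165.84 m.
Head difference: h(BH-6) − h(BH-9) = 161.97 − 165.84 = -3.87 m.
Hydraulic gradient: i = |Δh| / L = 3.87 / 1071 = 0.00361.
Flow is from higher to lower head: from BH-9 toward BH-6, i.e. toward the south-east.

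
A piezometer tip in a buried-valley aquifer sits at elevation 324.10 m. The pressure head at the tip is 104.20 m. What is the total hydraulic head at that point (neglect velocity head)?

h ≈ 428.30 m

h = z + ψ = 324.10 + 104.20 = 428.30 m.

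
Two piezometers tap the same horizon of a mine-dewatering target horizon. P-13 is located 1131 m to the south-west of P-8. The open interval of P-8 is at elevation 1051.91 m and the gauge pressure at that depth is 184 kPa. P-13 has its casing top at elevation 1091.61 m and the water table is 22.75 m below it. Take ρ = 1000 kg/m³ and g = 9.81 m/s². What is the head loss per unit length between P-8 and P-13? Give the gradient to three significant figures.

i ≈ 0.00160 m/m

Pressure head at P-8: ψ = P/(ρg) = 184×1000 / (1000 × 9.81) = 18.76 m.
Total head at P-8: h = z + ψ = 1051.91 + 18.76 = 1070.67 m.
Total head at P-13: h = 1091.61 − 22.75 = 1068.86 m.
Head difference: h(P-8) − h(P-13) = 1070.67 − 1068.86 = 1.81 m.
Hydraulic gradient: i = |Δh| / L = 1.81 / 1131 = 0.00160.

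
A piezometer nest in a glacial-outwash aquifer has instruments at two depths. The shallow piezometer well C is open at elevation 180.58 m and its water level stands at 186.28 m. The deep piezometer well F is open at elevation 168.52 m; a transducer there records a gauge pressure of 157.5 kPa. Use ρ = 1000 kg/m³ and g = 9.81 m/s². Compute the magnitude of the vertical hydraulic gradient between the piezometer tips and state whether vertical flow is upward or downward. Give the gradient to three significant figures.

Total head at well C: h = 186.28 m (water level in the standpipe).
Pressure head at well F: ψ = P/(ρg) = 157.5×1000 / (1000 × 9.81) = 16.06 m.
Total head at well F: h = z + ψ = 168.52 + 16.06 = 184.58 m.
Δh = h(well C) − h(well F) = 186.28 − 184.58 = 1.70 m.
Vertical separation Δz = 180.58 − 168.52 = 12.06 m.
|i_v| = |Δh| / Δz = 1.70 / 12.06 = 0.141.
Head is higher in the shallow piezometer, so vertical flow is downward (recharge condition).

|i_v| ≈ 0.141; vertical flow is downward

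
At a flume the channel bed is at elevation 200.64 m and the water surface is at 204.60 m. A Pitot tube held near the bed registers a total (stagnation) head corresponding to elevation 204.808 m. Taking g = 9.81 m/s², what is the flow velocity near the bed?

v ≈ 2.02 m/s

Near the bed, under hydrostatic conditions, the piezometric head (z + ψ) equals the free-surface elevation, 204.60 m.
Velocity head = total − piezometric = 204.808 − 204.60 = 0.208 m.
v = √(2g·h_v) = √(2 × 9.81 × 0.208) = 2.02 m/s.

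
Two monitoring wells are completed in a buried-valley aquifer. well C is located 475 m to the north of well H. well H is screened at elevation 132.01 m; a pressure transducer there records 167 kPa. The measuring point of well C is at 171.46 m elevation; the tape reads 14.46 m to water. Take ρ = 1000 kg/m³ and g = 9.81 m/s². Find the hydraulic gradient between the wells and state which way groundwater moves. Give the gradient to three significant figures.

Pressure head at well H: ψ = P/(ρg) = 167×1000 / (1000 × 9.81) = 17.02 m.
Total head at well H: h = z + ψ = 132.01 + 17.02 = 149.03 m.
Total head at well C: h = 171.46 − 14.46 = 157.00 m.
Head difference: h(well H) − h(well C) = 149.03 − 157.00 = -7.97 m.
Hydraulic gradient: i = |Δh| / L = 7.97 / 475 = 0.0168.
Flow is from higher to lower head: from well C toward well H, i.e. toward the south.

i ≈ 0.0168; groundwater flows toward the south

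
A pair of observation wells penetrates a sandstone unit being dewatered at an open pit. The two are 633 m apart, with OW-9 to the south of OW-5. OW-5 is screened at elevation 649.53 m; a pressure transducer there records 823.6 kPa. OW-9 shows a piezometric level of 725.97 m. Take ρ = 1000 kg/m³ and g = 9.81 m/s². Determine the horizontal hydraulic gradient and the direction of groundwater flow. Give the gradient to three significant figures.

Pressure head at OW-5: ψ = P/(ρg) = 823.6×1000 / (1000 × 9.81) = 83.96 m.
Total head at OW-5: h = z + ψ = 649.53 + 83.96 = 733.49 m.
Total head at OW-9: h = 725.97 m (water level in the piezometer is the total head).
Head difference: h(OW-5) − h(OW-9) = 733.49 − 725.97 = 7.52 m.
Hydraulic gradient: i = |Δh| / L = 7.52 / 633 = 0.0119.
Flow is from higher to lower head: from OW-5 toward OW-9, i.e. toward the south.

i ≈ 0.0119; groundwater flows toward the south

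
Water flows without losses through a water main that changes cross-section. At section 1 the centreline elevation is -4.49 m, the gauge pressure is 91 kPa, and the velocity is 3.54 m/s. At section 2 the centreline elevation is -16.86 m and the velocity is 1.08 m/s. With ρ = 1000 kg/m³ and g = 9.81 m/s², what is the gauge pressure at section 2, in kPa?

Pressure head at 1: ψ₁ = P₁/(ρg) = 91×1000 / (1000 × 9.81) = 9.28 m.
Velocity heads: v₁²/2g = 3.54²/19.62 = 0.639 m; v₂²/2g = 1.08²/19.62 = 0.059 m.
Total head H = z₁ + ψ₁ + v₁²/2g = -4.49 + 9.28 + 0.639 = 5.43 m.
ψ₂ = H − z₂ − v₂²/2g = 5.43 − (-16.86) − 0.059 = 22.23 m.
P₂ = ρgψ₂ = 1000 × 9.81 × 22.23 ≈ 218 kPa.

P₂ ≈ 218 kPa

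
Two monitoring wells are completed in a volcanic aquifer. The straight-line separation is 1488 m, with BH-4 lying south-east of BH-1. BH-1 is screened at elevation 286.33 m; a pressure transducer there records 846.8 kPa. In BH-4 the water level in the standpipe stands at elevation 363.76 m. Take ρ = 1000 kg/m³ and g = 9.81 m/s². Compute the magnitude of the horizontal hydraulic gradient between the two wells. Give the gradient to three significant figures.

i ≈ 0.00597

Pressure head at BH-1: ψ = P/(ρg) = 846.8×1000 / (1000 × 9.81) = 86.32 m.
Total head at BH-1: h = z + ψ = 286.33 + 86.32 = 372.65 m.
Total head at BH-4: h = 363.76 m (water level in the piezometer is the total head).
Head difference: h(BH-1) − h(BH-4) = 372.65 − 363.76 = 8.89 m.
Hydraulic gradient: i = |Δh| / L = 8.89 / 1488 = 0.00597.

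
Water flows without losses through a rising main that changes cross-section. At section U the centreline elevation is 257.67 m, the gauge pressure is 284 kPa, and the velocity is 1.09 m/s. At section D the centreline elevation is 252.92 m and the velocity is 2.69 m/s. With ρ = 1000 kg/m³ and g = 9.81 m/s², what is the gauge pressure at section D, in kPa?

Pressure head at U: ψ₁ = P₁/(ρg) = 284×1000 / (1000 × 9.81) = 28.95 m.
Velocity heads: v₁²/2g = 1.09²/19.62 = 0.061 m; v₂²/2g = 2.69²/19.62 = 0.369 m.
Total head H = z₁ + ψ₁ + v₁²/2g = 257.67 + 28.95 + 0.061 = 286.68 m.
ψ₂ = H − z₂ − v₂²/2g = 286.68 − 252.92 − 0.369 = 33.39 m.
P₂ = ρgψ₂ = 1000 × 9.81 × 33.39 ≈ 328 kPa.

P₂ ≈ 328 kPa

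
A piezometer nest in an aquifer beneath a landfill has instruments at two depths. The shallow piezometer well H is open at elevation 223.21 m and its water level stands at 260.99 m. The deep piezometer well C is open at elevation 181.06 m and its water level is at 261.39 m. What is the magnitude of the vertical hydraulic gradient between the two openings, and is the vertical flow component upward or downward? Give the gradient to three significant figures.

Total head at well H: h = 260.99 m (water level in the standpipe).
Total head at well C: h = 261.39 m.
Δh = h(well H) − h(well C) = 260.99 − 261.39 = -0.40 m.
Vertical separation Δz = 223.21 − 181.06 = 42.15 m.
|i_v| = |Δh| / Δz = 0.40 / 42.15 = 0.00949.
Head is higher in the deep piezometer, so vertical flow is upward (discharge condition).

|i_v| ≈ 0.00949; vertical flow is upward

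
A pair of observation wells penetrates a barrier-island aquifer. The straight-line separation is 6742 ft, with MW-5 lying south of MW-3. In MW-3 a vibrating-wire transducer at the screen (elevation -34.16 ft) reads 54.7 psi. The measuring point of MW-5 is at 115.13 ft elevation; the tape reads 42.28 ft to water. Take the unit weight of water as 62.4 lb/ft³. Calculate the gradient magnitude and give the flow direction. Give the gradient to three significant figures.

Pressure head at MW-3: ψ = 144·P/γ = 144 × 54.7 / 62.4 = 126.23 ft.
Total head at MW-3: h = z + ψ = -34.16 + 126.23 = 92.07 ft.
Total head at MW-5: h = 115.13 − 42.28 = 72.85 ft.
Head difference: h(MW-3) − h(MW-5) = 92.07 − 72.85 = 19.22 ft.
Hydraulic gradient: i = |Δh| / L = 19.22 / 6742 = 0.00285.
Flow is from higher to lower head: from MW-3 toward MW-5, i.e. toward the south.

i ≈ 0.00285; groundwater flows toward the south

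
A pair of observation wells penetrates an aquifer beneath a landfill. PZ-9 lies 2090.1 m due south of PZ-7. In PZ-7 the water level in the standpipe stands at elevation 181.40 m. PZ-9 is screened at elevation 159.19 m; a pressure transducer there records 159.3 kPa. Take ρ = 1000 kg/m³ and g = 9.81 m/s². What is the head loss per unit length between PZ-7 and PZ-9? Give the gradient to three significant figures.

i ≈ 0.00286 m/m

Total head at PZ-7: h = 181.40 m (water level in the piezometer is the total head).
Pressure head at PZ-9: ψ = P/(ρg) = 159.3×1000 / (1000 × 9.81) = 16.24 m.
Total head at PZ-9: h = z + ψ = 159.19 + 16.24 = 175.43 m.
Head difference: h(PZ-7) − h(PZ-9) = 181.40 − 175.43 = 5.97 m.
Hydraulic gradient: i = |Δh| / L = 5.97 / 2090.1 = 0.00286.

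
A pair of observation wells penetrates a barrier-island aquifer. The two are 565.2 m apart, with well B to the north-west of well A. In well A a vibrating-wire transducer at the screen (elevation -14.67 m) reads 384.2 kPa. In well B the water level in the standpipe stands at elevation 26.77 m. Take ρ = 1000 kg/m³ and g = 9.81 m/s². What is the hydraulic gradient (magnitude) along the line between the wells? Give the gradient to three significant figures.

i ≈ 0.00403

Pressure head at well A: ψ = P/(ρg) = 384.2×1000 / (1000 × 9.81) = 39.16 m.
Total head at well A: h = z + ψ = -14.67 + 39.16 = 24.49 m.
Total head at well B: h = 26.77 m (water level in the piezometer is the total head).
Head difference: h(well A) − h(well B) = 24.49 − 26.77 = -2.28 m.
Hydraulic gradient: i = |Δh| / L = 2.28 / 565.2 = 0.00403.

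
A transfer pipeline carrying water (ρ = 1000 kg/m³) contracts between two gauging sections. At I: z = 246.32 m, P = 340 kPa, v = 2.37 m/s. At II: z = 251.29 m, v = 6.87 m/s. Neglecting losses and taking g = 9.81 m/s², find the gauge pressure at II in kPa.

Pressure head at I: ψ₁ = P₁/(ρg) = 340×1000 / (1000 × 9.81) = 34.66 m.
Velocity heads: v₁²/2g = 2.37²/19.62 = 0.286 m; v₂²/2g = 6.87²/19.62 = 2.406 m.
Total head H = z₁ + ψ₁ + v₁²/2g = 246.32 + 34.66 + 0.286 = 281.27 m.
ψ₂ = H − z₂ − v₂²/2g = 281.27 − 251.29 − 2.406 = 27.57 m.
P₂ = ρgψ₂ = 1000 × 9.81 × 27.57 ≈ 270 kPa.

P₂ ≈ 270 kPa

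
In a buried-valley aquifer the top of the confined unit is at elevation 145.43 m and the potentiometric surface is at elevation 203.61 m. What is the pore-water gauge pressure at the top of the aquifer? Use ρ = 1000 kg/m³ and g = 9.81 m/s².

P ≈ 571 kPa

Pressure head at the aquifer top: ψ = h − z = 203.61 − 145.43 = 58.18 m.
P = ρgψ = 1000 × 9.81 × 58.18 = 570746 Pa ≈ 571 kPa.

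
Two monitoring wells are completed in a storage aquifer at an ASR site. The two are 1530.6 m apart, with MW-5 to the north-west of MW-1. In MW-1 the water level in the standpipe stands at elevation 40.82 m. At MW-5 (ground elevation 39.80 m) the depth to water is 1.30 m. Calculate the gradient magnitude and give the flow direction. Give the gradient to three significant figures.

i ≈ 0.00152; groundwater flows toward the north-west

Total head at MW-1: h = 40.82 m (water level in the piezometer is the total head).
Total head at MW-5: h = 39.80 − 1.30 = 38.50 m.
Head difference: h(MW-1) − h(MW-5) = 40.82 − 38.50 = 2.32 m.
Hydraulic gradient: i = |Δh| / L = 2.32 / 1530.6 = 0.00152.
Flow is from higher to lower head: from MW-1 toward MW-5, i.e. toward the north-west.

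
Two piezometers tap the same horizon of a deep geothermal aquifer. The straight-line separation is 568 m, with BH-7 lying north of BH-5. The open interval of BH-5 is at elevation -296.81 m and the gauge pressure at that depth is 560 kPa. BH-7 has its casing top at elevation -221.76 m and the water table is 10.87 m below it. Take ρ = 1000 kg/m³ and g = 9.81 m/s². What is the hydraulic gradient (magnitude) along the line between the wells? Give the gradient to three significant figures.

Pressure head at BH-5: ψ = P/(ρg) = 560×1000 / (1000 × 9.81) = 57.08 m.
Total head at BH-5: h = z + ψ = -296.81 + 57.08 = -239.73 m.
Total head at BH-7: h = -221.76 − 10.87 = -232.63 m.
Head difference: h(BH-5) − h(BH-7) = -239.73 − (-232.63) = -7.10 m.
Hydraulic gradient: i = |Δh| / L = 7.10 / 568 = 0.0125.

i ≈ 0.0125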